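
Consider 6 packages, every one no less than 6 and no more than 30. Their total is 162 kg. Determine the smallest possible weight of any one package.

To make one package as small as possible, make the other 5 as large as possible.
The other 5 contribute at most 5 × 30 = 150, leaving at least 162 − 150 = 12.
Since 12 ≥ 6, this is achievable: one at 12 and 5 at 30.

12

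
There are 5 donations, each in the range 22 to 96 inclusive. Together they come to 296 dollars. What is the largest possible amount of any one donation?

To make one donation as large as possible, make the other 4 as small as possible.
The other 4 contribute at least 4 × 22 = 88, leaving at most 296 − 88 = 208.
But each donation is capped at 96, so the maximum is 96.
Achievable: one at 96 and the other 4 totalling 200, which fits since 4 × 22 ≤ 200 ≤ 4 × 96.

96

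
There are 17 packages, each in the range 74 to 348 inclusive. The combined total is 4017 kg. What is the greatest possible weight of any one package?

Maximizing one value means minimizing the remaining 16.
The other 16 contribute at least 16 × 74 = 1184, leaving at most 4017 − 1184 = 2833.
But each package is capped at 348, so the maximum is 348.
Achievable: one at 348 and the other 16 totalling 3669, which fits since 16 × 74 ≤ 3669 ≤ 16 × 348.

348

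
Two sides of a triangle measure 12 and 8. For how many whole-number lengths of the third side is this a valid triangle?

The triangle inequality gives |12 − 8| < c < 12 + 8, i.e. 4 < c < 20.
So c can be any integer from 5 to 19: 15 values.

15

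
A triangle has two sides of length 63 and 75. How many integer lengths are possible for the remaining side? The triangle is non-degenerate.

125

The triangle inequality gives |63 − 75| < c < 63 + 75, i.e. 12 < c < 138.
So c can be any integer from 13 to 137: 125 values.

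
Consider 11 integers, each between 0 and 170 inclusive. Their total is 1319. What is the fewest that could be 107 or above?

If only k of them are at least 107, the other 11 − k are at most 106, so the total is at most k·170 + (11 − k)·106.
This must reach 1319, so k·170 + (11 − k)·106 ≥ 1319, giving k ≥ 3.
Exactly 3 works: 3 values at 170 and 8 at 106 total 1358; lower one of the high values by 39 (still ≥ 107) to hit 1319.

3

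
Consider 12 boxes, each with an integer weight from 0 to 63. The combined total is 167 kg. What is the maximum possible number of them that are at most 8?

Suppose k of them are at most 8. Those contribute at most 8 each and the rest at most 63 each.
So the total is at most 8k + 63(12 − k) = 756 − 55k. This must still be ≥ 167, so k ≤ 10.
k = 10 is achieved by 10 values at 8 and 2 at 63, total 206; lower one of the 63's by 39 (still > 8) to reach 167.

10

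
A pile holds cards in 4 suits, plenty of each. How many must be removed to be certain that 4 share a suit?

You could draw 3 of every suit without reaching 4 of any — 12 in all.
One more forces 4 of some suit, so 12 + 1 = 13.

13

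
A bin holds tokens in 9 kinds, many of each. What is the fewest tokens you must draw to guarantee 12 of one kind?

100

You could draw 11 of every kind without reaching 12 of any — 99 in all.
One more forces 12 of some kind, so 99 + 1 = 100.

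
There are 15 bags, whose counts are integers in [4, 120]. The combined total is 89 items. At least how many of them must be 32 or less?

Let j be the number exceeding 32. Then the total is ≥ 33·j + 4·(15 − j) = 60 + 29j.
So 29j ≤ 29 and j ≤ 1; hence at least 15 − 1 = 14 are ≤ 32.
Exactly 14 works: 14 values at 4 and 1 at 33 total 89.

14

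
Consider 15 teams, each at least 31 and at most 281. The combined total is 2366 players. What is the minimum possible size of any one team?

To make one team as small as possible, make the other 14 as large as possible.
The other 14 can take up 14 × 281 = 3934 ≥ 2366 − 31, so one team can sit at its floor of 31.
Achievable: one at 31 and the other 14 totalling 2335, which fits since 14 × 31 ≤ 2335 ≤ 14 × 281.

31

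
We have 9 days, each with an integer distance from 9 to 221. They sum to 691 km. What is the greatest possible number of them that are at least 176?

3

Suppose k of them are at least 176. Those contribute at least 176 each and the other 9 − k at least 9 each.
So the total is at least 176k + 9(9 − k) = 81 + 167k. This must be ≤ 691, giving k ≤ 3.
k = 3 is achieved by 3 values at 176 and 6 at 9, total 582; add 109 to one value (staying below 176) to reach 691.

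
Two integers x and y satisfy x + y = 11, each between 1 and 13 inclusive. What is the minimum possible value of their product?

10

Since x + y is fixed, pushing one of them to its bound minimizes the product.
At the endpoint x = 1, y = 11 − 1 = 10, so xy = 1 × 10 = 10.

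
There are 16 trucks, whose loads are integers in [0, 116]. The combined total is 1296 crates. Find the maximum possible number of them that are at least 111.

11

With k values at 111 or above and the rest at least 0, the sum is at least 0 + 111k.
Since the sum is 1296, we need 111k ≤ 1296, i.e. k ≤ 11.
k = 11 is achieved by 11 values at 111 and 5 at 0, total 1221; add 75 to one value (staying below 111) to reach 1296.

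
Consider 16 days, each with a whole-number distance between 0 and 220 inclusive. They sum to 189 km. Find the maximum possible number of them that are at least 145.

With k values at 145 or above and the rest at least 0, the sum is at least 0 + 145k.
Since the sum is 189, we need 145k ≤ 189, i.e. k ≤ 1.
k = 1 is achieved by 1 value at 145 and 15 at 0, total 145; add 44 to one value (staying below 145) to reach 189.

1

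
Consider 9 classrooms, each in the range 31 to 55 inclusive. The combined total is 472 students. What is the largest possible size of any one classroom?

To make one classroom as large as possible, make the other 8 as small as possible.
The other 8 contribute at least 8 × 31 = 248, leaving at most 472 − 248 = 224.
But each classroom is capped at 55, so the maximum is 55.
Achievable: one at 55 and the other 8 totalling 417, which fits since 8 × 31 ≤ 417 ≤ 8 × 55.

55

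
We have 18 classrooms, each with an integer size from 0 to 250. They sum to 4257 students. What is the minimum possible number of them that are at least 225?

Each value short of 225 is at most 224, costing at least 250 − 224 = 26 against the maximum total of 4500.
We can afford to lose at most 4500 − 4257 = 243, so at most ⌊243/26⌋ = 9 fall short, and at least 9 are ≥ 225.
Exactly 9 works: 9 values at 250 and 9 at 224 total 4266; lower one of the high values by 9 (still ≥ 225) to hit 4257.

9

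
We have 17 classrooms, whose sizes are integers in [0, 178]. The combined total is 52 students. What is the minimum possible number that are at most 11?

13

Let j be the number exceeding 11. Then the total is ≥ 12·j + 0·(17 − j) = 0 + 12j.
So 12j ≤ 52 and j ≤ 4; hence at least 17 − 4 = 13 are ≤ 11.
Exactly 13 works: 13 values at 0 and 4 at 12 total 48; raise one of the low values by 4 (still ≤ 11) to hit 52.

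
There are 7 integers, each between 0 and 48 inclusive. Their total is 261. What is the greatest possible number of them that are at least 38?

6

If k of the values are ≥ 38, the total is ≥ 38k + 0(7 − k).
Setting 38k + 0(7 − k) ≤ 261 gives 38k ≤ 261, so k ≤ 6.
k = 6 is achieved by 6 values at 38 and 1 at 0, total 228; add 33 to one value (staying below 38) to reach 261.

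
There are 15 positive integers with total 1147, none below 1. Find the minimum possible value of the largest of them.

If every one of the 15 were at most 76, the total would be at most 15 × 76 = 1140 < 1147.
Taking 8 copies of 76 and 7 copies of 77 gives exactly 1147, so 77 is attained.

77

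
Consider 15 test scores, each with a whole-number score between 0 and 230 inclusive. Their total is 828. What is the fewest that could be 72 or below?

Each value above 72 is at least 73, contributing at least 73 − 0 = 73 above the floor 0.
The sum exceeds the floor total 0 by 828, so at most ⌊828/73⌋ = 11 exceed 72, and at least 4 are ≤ 72.
Exactly 4 works: 4 values at 0 and 11 at 73 total 803; raise one of the low values by 25 (still ≤ 72) to hit 828.

4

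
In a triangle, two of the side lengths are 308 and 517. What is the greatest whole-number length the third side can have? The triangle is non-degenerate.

The third side must be less than 308 + 517 = 825.
The largest integer below 825 is 824.

824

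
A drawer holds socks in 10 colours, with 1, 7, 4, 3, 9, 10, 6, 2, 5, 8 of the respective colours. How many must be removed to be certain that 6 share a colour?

41

In the worst case you take as many as possible of each colour without reaching 6: 1 + 5 + 4 + 3 + 5 + 5 + 5 + 2 + 5 + 5 = 40.
The next one must give 6 of some colour, so 40 + 1 = 41.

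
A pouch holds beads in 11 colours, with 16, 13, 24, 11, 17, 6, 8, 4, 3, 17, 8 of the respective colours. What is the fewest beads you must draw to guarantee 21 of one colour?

124

In the worst case you take as many as possible of each colour without reaching 21: 16 + 13 + 20 + 11 + 17 + 6 + 8 + 4 + 3 + 17 + 8 = 123.
The next one must give 21 of some colour, so 123 + 1 = 124.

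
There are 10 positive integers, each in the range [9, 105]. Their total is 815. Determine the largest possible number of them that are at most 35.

3

Suppose k of them are at most 35. Those contribute at most 35 each and the rest at most 105 each.
So the total is at most 35k + 105(10 − k) = 1050 − 70k. This must still be ≥ 815, so k ≤ 3.
k = 3 is achieved by 3 values at 35 and 7 at 105, total 840; lower one of the 105's by 25 (still > 35) to reach 815.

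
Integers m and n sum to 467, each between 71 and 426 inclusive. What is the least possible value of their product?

28116

For a fixed sum, mn is smallest when m and n are as far apart as possible.
At the endpoint m = 71, n = 467 − 71 = 396, so mn = 71 × 396 = 28116.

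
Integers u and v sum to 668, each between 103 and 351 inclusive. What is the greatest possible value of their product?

uv = u(668 − u) is maximized when u is as near 668/2 as the bounds allow.
Taking u = 334 and v = 334 (both in [103, 351]) gives uv = 111556.

111556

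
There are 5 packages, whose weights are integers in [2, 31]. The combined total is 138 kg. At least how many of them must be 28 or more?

1

Suppose at most 5 − j of them reach 28; then j values are ≤ 27 and the rest ≤ 31.
The total is then ≤ 27·j + 31·(5 − j) = 155 − 4j. For this to be ≥ 138 we need j ≤ 4, so at least 5 − 4 = 1 must reach 28.
Exactly 1 works: 1 value at 31 and 4 at 27 total 139; lower one of the high values by 1 (still ≥ 28) to hit 138.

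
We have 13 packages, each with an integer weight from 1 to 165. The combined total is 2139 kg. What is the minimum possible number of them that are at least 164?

Each value short of 164 is at most 163, costing at least 165 − 163 = 2 against the maximum total of 2145.
We can afford to lose at most 2145 − 2139 = 6, so at most ⌊6/2⌋ = 3 fall short, and at least 10 are ≥ 164.
Exactly 10 works: 10 values at 165 and 3 at 163 total 2139.

10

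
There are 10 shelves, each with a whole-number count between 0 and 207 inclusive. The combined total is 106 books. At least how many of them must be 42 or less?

8

Each value above 42 is at least 43, contributing at least 43 − 0 = 43 above the floor 0.
The sum exceeds the floor total 0 by 106, so at most ⌊106/43⌋ = 2 exceed 42, and at least 8 are ≤ 42.
Exactly 8 works: 8 values at 0 and 2 at 43 total 86; raise one of the low values by 20 (still ≤ 42) to hit 106.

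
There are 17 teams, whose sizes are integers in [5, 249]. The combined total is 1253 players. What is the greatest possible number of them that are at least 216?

If k of the values are ≥ 216, the total is ≥ 216k + 5(17 − k).
Setting 216k + 5(17 − k) ≤ 1253 gives 211k ≤ 1168, so k ≤ 5.
k = 5 is achieved by 5 values at 216 and 12 at 5, total 1140; add 113 to one value (staying below 216) to reach 1253.

5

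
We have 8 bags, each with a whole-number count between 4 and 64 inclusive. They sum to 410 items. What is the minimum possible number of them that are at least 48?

Suppose at most 8 − j of them reach 48; then j values are ≤ 47 and the rest ≤ 64.
The total is then ≤ 47·j + 64·(8 − j) = 512 − 17j. For this to be ≥ 410 we need j ≤ 6, so at least 8 − 6 = 2 must reach 48.
Exactly 2 works: 2 values at 64 and 6 at 47 total 410.

2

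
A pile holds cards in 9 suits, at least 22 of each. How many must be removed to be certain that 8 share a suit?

You could draw 7 of every suit without reaching 8 of any — 63 in all.
One more forces 8 of some suit, so 63 + 1 = 64.

64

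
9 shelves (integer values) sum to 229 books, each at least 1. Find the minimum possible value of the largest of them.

26

Some value must be at least ⌈229/9⌉ = 26, since 9 × 25 = 225 < 229.
Achievable: 4 of them at 26 and 5 at 25 total 229.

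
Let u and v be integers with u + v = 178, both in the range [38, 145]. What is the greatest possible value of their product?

uv = u(178 − u) is maximized when u is as near 178/2 as the bounds allow.
Taking u = 89 and v = 89 (both in [38, 145]) gives uv = 7921.

7921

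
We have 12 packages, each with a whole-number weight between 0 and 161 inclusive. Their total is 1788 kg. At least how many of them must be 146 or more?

If only k of them are at least 146, the other 12 − k are at most 145, so the total is at most k·161 + (12 − k)·145.
This must reach 1788, so k·161 + (12 − k)·145 ≥ 1788, giving k ≥ 3.
Exactly 3 works: 3 values at 161 and 9 at 145 total 1788.

3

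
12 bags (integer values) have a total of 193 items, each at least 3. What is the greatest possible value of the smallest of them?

16

The average is 193/12 < 17, so some value is ≤ 16.
Taking 11 copies of 16 and 1 copy of 17 gives exactly 193, so 16 is attained.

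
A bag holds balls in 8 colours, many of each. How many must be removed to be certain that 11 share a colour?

81

In the worst case you draw 10 of each of the 8 colours: 8 × 10 = 80.
One more forces 11 of some colour, so 80 + 1 = 81.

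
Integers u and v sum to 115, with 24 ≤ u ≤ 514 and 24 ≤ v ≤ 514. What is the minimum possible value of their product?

2184

Since u + v is fixed, pushing one of them to its bound minimizes the product.
The extreme feasible split is u = 24, v = 91, giving uv = 2184.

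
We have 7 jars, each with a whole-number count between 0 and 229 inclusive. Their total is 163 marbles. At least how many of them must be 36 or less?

Each value above 36 is at least 37, contributing at least 37 − 0 = 37 above the floor 0.
The sum exceeds the floor total 0 by 163, so at most ⌊163/37⌋ = 4 exceed 36, and at least 3 are ≤ 36.
Exactly 3 works: 3 values at 0 and 4 at 37 total 148; raise one of the low values by 15 (still ≤ 36) to hit 163.

3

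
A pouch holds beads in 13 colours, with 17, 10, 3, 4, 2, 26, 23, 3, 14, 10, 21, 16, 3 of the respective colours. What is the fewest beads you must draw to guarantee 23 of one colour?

148

In the worst case you take as many as possible of each colour without reaching 23: 17 + 10 + 3 + 4 + 2 + 22 + 22 + 3 + 14 + 10 + 21 + 16 + 3 = 147.
The next one must give 23 of some colour, so 147 + 1 = 148.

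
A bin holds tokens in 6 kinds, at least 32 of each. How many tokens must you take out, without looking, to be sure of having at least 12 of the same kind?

You could draw 11 of every kind without reaching 12 of any — 66 in all.
One more forces 12 of some kind, so 66 + 1 = 67.

67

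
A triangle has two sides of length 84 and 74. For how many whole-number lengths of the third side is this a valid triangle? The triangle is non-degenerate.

147

The triangle inequality gives |84 − 74| < c < 84 + 74, i.e. 10 < c < 158.
So c can be any integer from 11 to 157: 147 values.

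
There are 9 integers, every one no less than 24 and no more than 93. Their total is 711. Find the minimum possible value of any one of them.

Minimizing one value means maximizing the remaining 8.
The other 8 can take up 8 × 93 = 744 ≥ 711 − 24, so one integer can sit at its floor of 24.
Achievable: one at 24 and the other 8 totalling 687, which fits since 8 × 24 ≤ 687 ≤ 8 × 93.

24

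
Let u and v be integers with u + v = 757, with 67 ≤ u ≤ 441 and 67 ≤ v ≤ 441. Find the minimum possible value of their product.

uv = u(757 − u) is concave in u, so over [316, 441] it is minimized at an endpoint.
The extreme feasible split is u = 316, v = 441, giving uv = 139356.

139356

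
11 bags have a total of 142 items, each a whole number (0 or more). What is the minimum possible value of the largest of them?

13

If every one of the 11 were at most 12, the total would be at most 11 × 12 = 132 < 142.
Taking 1 copy of 12 and 10 copies of 13 gives exactly 142, so 13 is attained.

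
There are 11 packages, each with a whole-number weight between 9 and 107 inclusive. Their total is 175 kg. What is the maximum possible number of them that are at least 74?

1

With k values at 74 or above and the rest at least 9, the sum is at least 99 + 65k.
Since the sum is 175, we need 65k ≤ 76, i.e. k ≤ 1.
k = 1 is achieved by 1 value at 74 and 10 at 9, total 164; add 11 to one value (staying below 74) to reach 175.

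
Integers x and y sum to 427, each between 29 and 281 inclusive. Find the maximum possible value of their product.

With x + y fixed, xy peaks when the two are closest together.
Taking x = 213 and y = 214 (both in [29, 281]) gives xy = 45582.

45582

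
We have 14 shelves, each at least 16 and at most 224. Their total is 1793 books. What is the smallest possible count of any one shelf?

To make one shelf as small as possible, make the other 13 as large as possible.
The other 13 can take up 13 × 224 = 2912 ≥ 1793 − 16, so one shelf can sit at its floor of 16.
Achievable: one at 16 and the other 13 totalling 1777, which fits since 13 × 16 ≤ 1777 ≤ 13 × 224.

16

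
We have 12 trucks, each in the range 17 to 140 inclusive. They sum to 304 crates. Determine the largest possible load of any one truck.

117

To make one truck as large as possible, make the other 11 as small as possible.
The other 11 contribute at least 11 × 17 = 187, leaving at most 304 − 187 = 117.
Since 117 ≤ 140, this is achievable: one at 117 and 11 at 17.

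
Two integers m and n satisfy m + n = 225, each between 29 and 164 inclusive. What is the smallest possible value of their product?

For a fixed sum, mn is smallest when m and n are as far apart as possible.
At the endpoint m = 61, n = 225 − 61 = 164, so mn = 61 × 164 = 10004.

10004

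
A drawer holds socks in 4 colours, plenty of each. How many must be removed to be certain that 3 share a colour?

9

In the worst case you draw 2 of each of the 4 colours: 4 × 2 = 8.
One more forces 3 of some colour, so 8 + 1 = 9.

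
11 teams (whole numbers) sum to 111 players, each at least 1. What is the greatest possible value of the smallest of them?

10

If every one of the 11 were at least 11, the total would be at least 11 × 11 = 121 > 111.
Achievable: 10 of them at 10 and 1 at 11 total 111.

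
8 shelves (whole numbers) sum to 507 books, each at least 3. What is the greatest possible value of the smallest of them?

63

The 8 values sum to 507, so their minimum is at most ⌊507/8⌋ = 63.
Taking 5 copies of 63 and 3 copies of 64 gives exactly 507, so 63 is attained.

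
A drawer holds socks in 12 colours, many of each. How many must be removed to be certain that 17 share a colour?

193

You could draw 16 of every colour without reaching 17 of any — 192 in all.
One more forces 17 of some colour, so 192 + 1 = 193.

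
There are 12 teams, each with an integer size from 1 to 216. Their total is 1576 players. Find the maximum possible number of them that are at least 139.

11

If k of the values are ≥ 139, the total is ≥ 139k + 1(12 − k).
Setting 139k + 1(12 − k) ≤ 1576 gives 138k ≤ 1564, so k ≤ 11.
k = 11 is achieved by 11 values at 139 and 1 at 1, total 1530; add 46 to one value (staying below 139) to reach 1576.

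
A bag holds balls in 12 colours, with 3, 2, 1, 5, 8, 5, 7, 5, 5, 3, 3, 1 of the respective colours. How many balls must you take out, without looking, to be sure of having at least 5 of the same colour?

38

In the worst case you take as many as possible of each colour without reaching 5: 3 + 2 + 1 + 4 + 4 + 4 + 4 + 4 + 4 + 3 + 3 + 1 = 37.
The next one must give 5 of some colour, so 37 + 1 = 38.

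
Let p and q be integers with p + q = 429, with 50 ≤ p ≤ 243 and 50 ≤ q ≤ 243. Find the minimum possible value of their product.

Since p + q is fixed, pushing one of them to its bound minimizes the product.
The extreme feasible split is p = 186, q = 243, giving pq = 45198.

45198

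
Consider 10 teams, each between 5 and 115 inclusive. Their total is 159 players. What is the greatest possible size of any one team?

114

Maximizing one value means minimizing the remaining 9.
The other 9 contribute at least 9 × 5 = 45, leaving at most 159 − 45 = 114.
Since 114 ≤ 115, this is achievable: one at 114 and 9 at 5.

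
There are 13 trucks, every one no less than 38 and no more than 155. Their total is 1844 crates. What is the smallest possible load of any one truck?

38

Minimizing one value means maximizing the remaining 12.
The other 12 can take up 12 × 155 = 1860 ≥ 1844 − 38, so one truck can sit at its floor of 38.
Achievable: one at 38 and the other 12 totalling 1806, which fits since 12 × 38 ≤ 1806 ≤ 12 × 155.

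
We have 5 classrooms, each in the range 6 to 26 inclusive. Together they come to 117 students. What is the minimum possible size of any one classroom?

13

Minimizing one value means maximizing the remaining 4.
The other 4 contribute at most 4 × 26 = 104, leaving at least 117 − 104 = 13.
Since 13 ≥ 6, this is achievable: one at 13 and 4 at 26.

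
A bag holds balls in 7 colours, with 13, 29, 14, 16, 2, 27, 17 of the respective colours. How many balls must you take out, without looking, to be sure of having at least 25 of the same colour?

In the worst case you take as many as possible of each colour without reaching 25: 13 + 24 + 14 + 16 + 2 + 24 + 17 = 110.
The next one must give 25 of some colour, so 110 + 1 = 111.

111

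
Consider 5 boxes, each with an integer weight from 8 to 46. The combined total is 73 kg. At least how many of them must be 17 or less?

2

Each value above 17 is at least 18, contributing at least 18 − 8 = 10 above the floor 8.
The sum exceeds the floor total 40 by 33, so at most ⌊33/10⌋ = 3 exceed 17, and at least 2 are ≤ 17.
Exactly 2 works: 2 values at 8 and 3 at 18 total 70; raise one of the low values by 3 (still ≤ 17) to hit 73.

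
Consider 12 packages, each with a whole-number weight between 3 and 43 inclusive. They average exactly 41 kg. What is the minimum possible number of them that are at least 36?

9

The total is 12 × 41 = 492.
If only k of them are at least 36, the other 12 − k are at most 35, so the total is at most k·43 + (12 − k)·35.
This must reach 492, so k·43 + (12 − k)·35 ≥ 492, giving k ≥ 9.
Exactly 9 works: 9 values at 43 and 3 at 35 total 492.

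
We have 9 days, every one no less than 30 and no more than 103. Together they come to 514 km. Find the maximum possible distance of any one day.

103

Maximizing one value means minimizing the remaining 8.
The other 8 contribute at least 8 × 30 = 240, leaving at most 514 − 240 = 274.
But each day is capped at 103, so the maximum is 103.
Achievable: one at 103 and the other 8 totalling 411, which fits since 8 × 30 ≤ 411 ≤ 8 × 103.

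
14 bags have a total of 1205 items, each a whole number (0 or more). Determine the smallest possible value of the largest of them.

The average is 1205/14 > 86, so not all 14 can be 86 or less; the largest is ≥ 87.
Achievable: 1 of them at 87 and 13 at 86 total 1205.

87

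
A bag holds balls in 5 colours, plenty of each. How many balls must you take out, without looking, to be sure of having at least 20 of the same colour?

96

In the worst case you draw 19 of each of the 5 colours: 5 × 19 = 95.
One more forces 20 of some colour, so 95 + 1 = 96.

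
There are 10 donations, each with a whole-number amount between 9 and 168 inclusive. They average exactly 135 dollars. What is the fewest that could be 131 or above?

The total is 10 × 135 = 1350.
If only k of them are at least 131, the other 10 − k are at most 130, so the total is at most k·168 + (10 − k)·130.
This must reach 1350, so k·168 + (10 − k)·130 ≥ 1350, giving k ≥ 2.
Exactly 2 works: 2 values at 168 and 8 at 130 total 1376; lower one of the high values by 26 (still ≥ 131) to hit 1350.

2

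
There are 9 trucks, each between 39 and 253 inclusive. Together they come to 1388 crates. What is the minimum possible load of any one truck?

39

To make one truck as small as possible, make the other 8 as large as possible.
The other 8 can take up 8 × 253 = 2024 ≥ 1388 − 39, so one truck can sit at its floor of 39.
Achievable: one at 39 and the other 8 totalling 1349, which fits since 8 × 39 ≤ 1349 ≤ 8 × 253.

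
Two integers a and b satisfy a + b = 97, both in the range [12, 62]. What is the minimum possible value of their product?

2170

Since a + b is fixed, pushing one of them to its bound minimizes the product.
The extreme feasible split is a = 35, b = 62, giving ab = 2170.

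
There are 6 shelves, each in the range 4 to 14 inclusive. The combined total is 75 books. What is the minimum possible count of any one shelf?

To make one shelf as small as possible, make the other 5 as large as possible.
The other 5 contribute at most 5 × 14 = 70, leaving at least 75 − 70 = 5.
Since 5 ≥ 4, this is achievable: one at 5 and 5 at 14.

5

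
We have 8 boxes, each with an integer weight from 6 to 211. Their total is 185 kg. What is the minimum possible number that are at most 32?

Let j be the number exceeding 32. Then the total is ≥ 33·j + 6·(8 − j) = 48 + 27j.
So 27j ≤ 137 and j ≤ 5; hence at least 8 − 5 = 3 are ≤ 32.
Exactly 3 works: 3 values at 6 and 5 at 33 total 183; raise one of the low values by 2 (still ≤ 32) to hit 185.

3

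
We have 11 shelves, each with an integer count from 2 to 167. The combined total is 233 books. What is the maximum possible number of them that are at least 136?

1

Suppose k of them are at least 136. Those contribute at least 136 each and the other 11 − k at least 2 each.
So the total is at least 136k + 2(11 − k) = 22 + 134k. This must be ≤ 233, giving k ≤ 1.
k = 1 is achieved by 1 value at 136 and 10 at 2, total 156; add 77 to one value (staying below 136) to reach 233.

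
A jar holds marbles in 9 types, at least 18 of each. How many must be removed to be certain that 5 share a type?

37

You could draw 4 of every type without reaching 5 of any — 36 in all.
One more forces 5 of some type, so 36 + 1 = 37.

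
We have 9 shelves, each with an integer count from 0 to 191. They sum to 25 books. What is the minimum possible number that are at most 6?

6

Let j be the number exceeding 6. Then the total is ≥ 7·j + 0·(9 − j) = 0 + 7j.
So 7j ≤ 25 and j ≤ 3; hence at least 9 − 3 = 6 are ≤ 6.
Exactly 6 works: 6 values at 0 and 3 at 7 total 21; raise one of the low values by 4 (still ≤ 6) to hit 25.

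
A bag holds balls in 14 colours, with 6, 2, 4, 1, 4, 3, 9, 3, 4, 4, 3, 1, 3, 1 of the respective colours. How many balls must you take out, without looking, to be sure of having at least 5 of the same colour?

In the worst case you take as many as possible of each colour without reaching 5: 4 + 2 + 4 + 1 + 4 + 3 + 4 + 3 + 4 + 4 + 3 + 1 + 3 + 1 = 41.
The next one must give 5 of some colour, so 41 + 1 = 42.

42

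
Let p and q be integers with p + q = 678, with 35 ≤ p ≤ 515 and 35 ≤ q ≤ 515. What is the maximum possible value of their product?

114921

pq = p(678 − p) is maximized when p is as near 678/2 as the bounds allow.
Taking p = 339 and q = 339 (both in [35, 515]) gives pq = 114921.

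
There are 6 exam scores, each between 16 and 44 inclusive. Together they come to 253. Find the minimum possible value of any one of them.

Minimizing one value means maximizing the remaining 5.
The other 5 contribute at most 5 × 44 = 220, leaving at least 253 − 220 = 33.
Since 33 ≥ 16, this is achievable: one at 33 and 5 at 44.

33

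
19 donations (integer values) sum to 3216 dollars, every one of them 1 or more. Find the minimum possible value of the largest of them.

The 19 values sum to 3216, so their maximum is at least ⌈3216/19⌉ = 170.
Achievable: 5 of them at 170 and 14 at 169 total 3216.

170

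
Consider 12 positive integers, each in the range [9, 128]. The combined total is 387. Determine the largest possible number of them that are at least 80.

3

With k values at 80 or above and the rest at least 9, the sum is at least 108 + 71k.
Since the sum is 387, we need 71k ≤ 279, i.e. k ≤ 3.
k = 3 is achieved by 3 values at 80 and 9 at 9, total 321; add 66 to one value (staying below 80) to reach 387.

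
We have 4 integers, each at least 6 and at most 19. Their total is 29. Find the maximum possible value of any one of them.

Maximizing one value means minimizing the remaining 3.
The other 3 contribute at least 3 × 6 = 18, leaving at most 29 − 18 = 11.
Since 11 ≤ 19, this is achievable: one at 11 and 3 at 6.

11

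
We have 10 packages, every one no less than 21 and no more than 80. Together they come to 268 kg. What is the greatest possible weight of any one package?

79

Maximizing one value means minimizing the remaining 9.
The other 9 contribute at least 9 × 21 = 189, leaving at most 268 − 189 = 79.
Since 79 ≤ 80, this is achievable: one at 79 and 9 at 21.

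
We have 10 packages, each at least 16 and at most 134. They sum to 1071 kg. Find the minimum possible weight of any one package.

To make one package as small as possible, make the other 9 as large as possible.
The other 9 can take up 9 × 134 = 1206 ≥ 1071 − 16, so one package can sit at its floor of 16.
Achievable: one at 16 and the other 9 totalling 1055, which fits since 9 × 16 ≤ 1055 ≤ 9 × 134.

16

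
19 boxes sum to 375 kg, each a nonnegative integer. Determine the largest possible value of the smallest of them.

19

The average is 375/19 < 20, so some value is ≤ 19.
Equality holds with 5 values of 19 and 14 values of 20.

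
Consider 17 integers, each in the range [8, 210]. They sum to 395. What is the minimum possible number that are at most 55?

If only k of them are at most 55, the other 17 − k are at least 56, so the total is at least (17 − k)·56 + k·8.
This is ≤ 395, so (17 − k)·56 + 8k ≤ 395, which gives k ≥ 12.
Exactly 12 works: 12 values at 8 and 5 at 56 total 376; raise one of the low values by 19 (still ≤ 55) to hit 395.

12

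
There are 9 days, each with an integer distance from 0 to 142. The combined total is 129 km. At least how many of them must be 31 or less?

Each value above 31 is at least 32, contributing at least 32 − 0 = 32 above the floor 0.
The sum exceeds the floor total 0 by 129, so at most ⌊129/32⌋ = 4 exceed 31, and at least 5 are ≤ 31.
Exactly 5 works: 5 values at 0 and 4 at 32 total 128; raise one of the low values by 1 (still ≤ 31) to hit 129.

5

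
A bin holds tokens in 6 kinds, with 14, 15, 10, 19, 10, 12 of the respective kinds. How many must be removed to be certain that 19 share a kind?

80

In the worst case you take as many as possible of each kind without reaching 19: 14 + 15 + 10 + 18 + 10 + 12 = 79.
The next one must give 19 of some kind, so 79 + 1 = 80.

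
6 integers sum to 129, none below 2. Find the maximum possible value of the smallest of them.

21

The 6 values sum to 129, so their minimum is at most ⌊129/6⌋ = 21.
Taking 3 copies of 21 and 3 copies of 22 gives exactly 129, so 21 is attained.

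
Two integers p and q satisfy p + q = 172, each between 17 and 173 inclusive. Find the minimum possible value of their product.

2635

For a fixed sum, pq is smallest when p and q are as far apart as possible.
At the endpoint p = 17, q = 172 − 17 = 155, so pq = 17 × 155 = 2635.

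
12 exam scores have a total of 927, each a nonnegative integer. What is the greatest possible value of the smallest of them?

77

The 12 values sum to 927, so their minimum is at most ⌊927/12⌋ = 77.
Equality holds with 9 values of 77 and 3 values of 78.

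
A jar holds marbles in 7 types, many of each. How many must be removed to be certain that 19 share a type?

127

In the worst case you draw 18 of each of the 7 types: 7 × 18 = 126.
One more forces 19 of some type, so 126 + 1 = 127.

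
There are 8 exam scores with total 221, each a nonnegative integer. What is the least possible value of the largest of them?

The average is 221/8 > 27, so not all 8 can be 27 or less; the largest is ≥ 28.
Taking 3 copies of 27 and 5 copies of 28 gives exactly 221, so 28 is attained.

28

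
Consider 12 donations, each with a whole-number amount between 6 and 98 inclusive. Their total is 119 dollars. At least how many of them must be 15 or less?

8

Let j be the number exceeding 15. Then the total is ≥ 16·j + 6·(12 − j) = 72 + 10j.
So 10j ≤ 47 and j ≤ 4; hence at least 12 − 4 = 8 are ≤ 15.
Exactly 8 works: 8 values at 6 and 4 at 16 total 112; raise one of the low values by 7 (still ≤ 15) to hit 119.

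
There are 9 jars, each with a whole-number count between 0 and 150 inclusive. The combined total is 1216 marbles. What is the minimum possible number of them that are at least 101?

Each value short of 101 is at most 100, costing at least 150 − 100 = 50 against the maximum total of 1350.
We can afford to lose at most 1350 − 1216 = 134, so at most ⌊134/50⌋ = 2 fall short, and at least 7 are ≥ 101.
Exactly 7 works: 7 values at 150 and 2 at 100 total 1250; lower one of the high values by 34 (still ≥ 101) to hit 1216.

7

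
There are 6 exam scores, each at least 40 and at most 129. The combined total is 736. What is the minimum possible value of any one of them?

To make one score as small as possible, make the other 5 as large as possible.
The other 5 contribute at most 5 × 129 = 645, leaving at least 736 − 645 = 91.
Since 91 ≥ 40, this is achievable: one at 91 and 5 at 129.

91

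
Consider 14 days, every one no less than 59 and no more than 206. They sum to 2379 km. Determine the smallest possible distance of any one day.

To make one day as small as possible, make the other 13 as large as possible.
The other 13 can take up 13 × 206 = 2678 ≥ 2379 − 59, so one day can sit at its floor of 59.
Achievable: one at 59 and the other 13 totalling 2320, which fits since 13 × 59 ≤ 2320 ≤ 13 × 206.

59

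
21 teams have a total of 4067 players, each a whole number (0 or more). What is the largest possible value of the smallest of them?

The 21 values sum to 4067, so their minimum is at most ⌊4067/21⌋ = 193.
Equality holds with 7 values of 193 and 14 values of 194.

193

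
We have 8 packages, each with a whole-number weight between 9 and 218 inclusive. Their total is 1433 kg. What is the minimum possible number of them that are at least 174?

Each value short of 174 is at most 173, costing at least 218 − 173 = 45 against the maximum total of 1744.
We can afford to lose at most 1744 − 1433 = 311, so at most ⌊311/45⌋ = 6 fall short, and at least 2 are ≥ 174.
Exactly 2 works: 2 values at 218 and 6 at 173 total 1474; lower one of the high values by 41 (still ≥ 174) to hit 1433.

2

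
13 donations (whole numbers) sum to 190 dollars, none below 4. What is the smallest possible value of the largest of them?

Some value must be at least ⌈190/13⌉ = 15, since 13 × 14 = 182 < 190.
Equality holds with 8 values of 15 and 5 values of 14.

15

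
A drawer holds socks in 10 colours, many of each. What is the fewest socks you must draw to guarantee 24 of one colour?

You could draw 23 of every colour without reaching 24 of any — 230 in all.
One more forces 24 of some colour, so 230 + 1 = 231.

231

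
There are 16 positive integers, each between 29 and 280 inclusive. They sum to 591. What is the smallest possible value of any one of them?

29

Minimizing one value means maximizing the remaining 15.
The other 15 can take up 15 × 280 = 4200 ≥ 591 − 29, so one integer can sit at its floor of 29.
Achievable: one at 29 and the other 15 totalling 562, which fits since 15 × 29 ≤ 562 ≤ 15 × 280.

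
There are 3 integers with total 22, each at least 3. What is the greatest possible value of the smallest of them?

If every one of the 3 were at least 8, the total would be at least 3 × 8 = 24 > 22.
Achievable: 2 of them at 7 and 1 at 8 total 22.

7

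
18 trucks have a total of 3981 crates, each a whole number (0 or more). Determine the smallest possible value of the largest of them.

222

If every one of the 18 were at most 221, the total would be at most 18 × 221 = 3978 < 3981.
Equality holds with 3 values of 222 and 15 values of 221.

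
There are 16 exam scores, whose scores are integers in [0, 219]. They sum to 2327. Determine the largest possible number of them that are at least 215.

10

With k values at 215 or above and the rest at least 0, the sum is at least 0 + 215k.
Since the sum is 2327, we need 215k ≤ 2327, i.e. k ≤ 10.
k = 10 is achieved by 10 values at 215 and 6 at 0, total 2150; add 177 to one value (staying below 215) to reach 2327.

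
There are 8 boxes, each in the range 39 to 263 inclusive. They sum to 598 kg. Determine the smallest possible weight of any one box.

39

Minimizing one value means maximizing the remaining 7.
The other 7 can take up 7 × 263 = 1841 ≥ 598 − 39, so one box can sit at its floor of 39.
Achievable: one at 39 and the other 7 totalling 559, which fits since 7 × 39 ≤ 559 ≤ 7 × 263.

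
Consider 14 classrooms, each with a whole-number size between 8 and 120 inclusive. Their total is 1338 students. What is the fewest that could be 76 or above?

Suppose at most 14 − j of them reach 76; then j values are ≤ 75 and the rest ≤ 120.
The total is then ≤ 75·j + 120·(14 − j) = 1680 − 45j. For this to be ≥ 1338 we need j ≤ 7, so at least 14 − 7 = 7 must reach 76.
Exactly 7 works: 7 values at 120 and 7 at 75 total 1365; lower one of the high values by 27 (still ≥ 76) to hit 1338.

7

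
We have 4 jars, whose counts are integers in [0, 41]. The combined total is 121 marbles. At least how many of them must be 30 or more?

1

If only k of them are at least 30, the other 4 − k are at most 29, so the total is at most k·41 + (4 − k)·29.
This must reach 121, so k·41 + (4 − k)·29 ≥ 121, giving k ≥ 1.
Exactly 1 works: 1 value at 41 and 3 at 29 total 128; lower one of the high values by 7 (still ≥ 30) to hit 121.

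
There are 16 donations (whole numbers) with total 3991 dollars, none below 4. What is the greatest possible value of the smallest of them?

The average is 3991/16 < 250, so some value is ≤ 249.
Equality holds with 9 values of 249 and 7 values of 250.

249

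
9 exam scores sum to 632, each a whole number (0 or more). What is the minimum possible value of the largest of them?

71

Some value must be at least ⌈632/9⌉ = 71, since 9 × 70 = 630 < 632.
Equality holds with 2 values of 71 and 7 values of 70.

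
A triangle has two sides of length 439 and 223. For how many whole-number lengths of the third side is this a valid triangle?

445

The triangle inequality gives |439 − 223| < c < 439 + 223, i.e. 216 < c < 662.
So c can be any integer from 217 to 661: 445 values.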